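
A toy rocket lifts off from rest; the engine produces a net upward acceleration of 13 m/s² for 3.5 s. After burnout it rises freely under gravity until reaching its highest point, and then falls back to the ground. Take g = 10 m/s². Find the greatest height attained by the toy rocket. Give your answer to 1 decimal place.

183.1 m

Phase 1 (powered ascent): v₀ = 0 m/s, a = 13 m/s².
v = v₀ + at = 0 + (13)(3.5) = 45.5 m/s
Δx = v₀t + ½at² = 0·3.5 + 0.5·13·3.5² = 79.6 m

Phase 2 (coasting upward): v₀ = 45.5 m/s, a = -10 m/s².
v = v₀ + at → t = (0 − 45.5) / -10 = 4.55 s
v² = v₀² + 2aΔx → Δx = (0² − 45.5²)/(2·-10) = 104 m
Maximum height = 79.6 + 104 = 183 m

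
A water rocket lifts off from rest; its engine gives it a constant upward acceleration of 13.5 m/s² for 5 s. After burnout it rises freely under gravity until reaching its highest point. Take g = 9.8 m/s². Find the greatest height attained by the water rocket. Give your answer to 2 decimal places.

401.21 m

Phase 1 (powered ascent): v₀ = 0 m/s, a = 13.5 m/s².
v = v₀ + at = 0 + (13.5)(5) = 67.5 m/s
Δx = v₀t + ½at² = 0·5 + 0.5·13.5·5² = 169 m

Phase 2 (coasting upward): v₀ = 67.5 m/s, a = -9.8 m/s².
v = v₀ + at → t = (0 − 67.5) / -9.8 = 6.89 s
v² = v₀² + 2aΔx → Δx = (0² − 67.5²)/(2·-9.8) = 232 m
Maximum height = 169 + 232 = 401 m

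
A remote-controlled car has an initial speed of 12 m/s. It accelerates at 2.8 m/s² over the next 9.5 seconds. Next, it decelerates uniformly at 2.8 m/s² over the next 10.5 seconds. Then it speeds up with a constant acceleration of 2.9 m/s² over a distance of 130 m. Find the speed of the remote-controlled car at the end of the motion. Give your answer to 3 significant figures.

29.0 m/s

Phase 1 (accelerating): v₀ = 12.0 m/s, a = 2.8 m/s².
v = v₀ + at = 12.0 + (2.8)(9.5) = 38.6 m/s
Δx = v₀t + ½at² = 12.0·9.5 + 0.5·2.8·9.5² = 240 m

Phase 2 (decelerating): v₀ = 38.6 m/s, a = -2.8 m/s².
v = v₀ + at = 38.6 + (-2.8)(10.5) = 9.20 m/s
Δx = v₀t + ½at² = 38.6·10.5 + 0.5·-2.8·10.5² = 251 m

Phase 3 (accelerating): v₀ = 9.20 m/s, a = 2.9 m/s².
v² = v₀² + 2aΔx = 9.20² + 2·2.9·130 = 839 → v = 29.0 m/s
t = (v − v₀)/a = (29.0 − 9.20)/2.9 = 6.81 s
Final speed = 29.0 m/s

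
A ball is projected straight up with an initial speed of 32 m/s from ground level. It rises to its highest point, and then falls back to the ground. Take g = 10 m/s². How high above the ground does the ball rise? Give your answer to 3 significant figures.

51.2 m

Phase 1 (rising): v₀ = 32.0 m/s, a = -10 m/s².
v = v₀ + at → t = (0 − 32.0) / -10 = 3.20 s
v² = v₀² + 2aΔx → Δx = (0² − 32.0²)/(2·-10) = 51.2 m
Maximum height = 51.2 m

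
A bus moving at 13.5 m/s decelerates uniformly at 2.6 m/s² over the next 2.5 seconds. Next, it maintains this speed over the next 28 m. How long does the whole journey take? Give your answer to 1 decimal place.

6.5 s

Phase 1 (decelerating): v₀ = 13.5 m/s, a = -2.6 m/s².
v = v₀ + at = 13.5 + (-2.6)(2.5) = 7.00 m/s
Δx = v₀t + ½at² = 13.5·2.5 + 0.5·-2.6·2.5² = 25.6 m

Phase 2 (constant speed): v₀ = 7.00 m/s, a = 0 m/s².
Constant speed: t = d/v = 28/7.00 = 4.00 s
Total time = 2.50 + 4.00 = 6.50 s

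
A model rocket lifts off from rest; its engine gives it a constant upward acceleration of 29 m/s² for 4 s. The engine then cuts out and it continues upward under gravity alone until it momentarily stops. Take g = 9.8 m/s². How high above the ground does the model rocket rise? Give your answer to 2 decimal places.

918.53 m

Phase 1 (powered ascent): v₀ = 0 m/s, a = 29 m/s².
v = v₀ + at = 0 + (29)(4) = 116 m/s
Δx = v₀t + ½at² = 0·4 + 0.5·29·4² = 232 m

Phase 2 (coasting upward): v₀ = 116 m/s, a = -9.8 m/s².
v = v₀ + at → t = (0 − 116) / -9.8 = 11.8 s
v² = v₀² + 2aΔx → Δx = (0² − 116²)/(2·-9.8) = 687 m
Maximum height = 232 + 687 = 919 m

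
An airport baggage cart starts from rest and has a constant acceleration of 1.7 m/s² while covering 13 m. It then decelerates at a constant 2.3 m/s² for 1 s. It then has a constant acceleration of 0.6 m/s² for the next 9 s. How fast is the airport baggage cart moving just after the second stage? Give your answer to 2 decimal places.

4.35 m/s

Phase 1 (accelerating): v₀ = 0 m/s, a = 1.7 m/s².
v² = v₀² + 2aΔx = 0² + 2·1.7·13 = 44.2 → v = 6.65 m/s
t = (v − v₀)/a = (6.65 − 0)/1.7 = 3.91 s

Phase 2 (decelerating): v₀ = 6.65 m/s, a = -2.3 m/s².
v = v₀ + at = 6.65 + (-2.3)(1) = 4.35 m/s
Δx = v₀t + ½at² = 6.65·1 + 0.5·-2.3·1² = 5.50 m
Speed at end of phase 2 = 4.35 m/s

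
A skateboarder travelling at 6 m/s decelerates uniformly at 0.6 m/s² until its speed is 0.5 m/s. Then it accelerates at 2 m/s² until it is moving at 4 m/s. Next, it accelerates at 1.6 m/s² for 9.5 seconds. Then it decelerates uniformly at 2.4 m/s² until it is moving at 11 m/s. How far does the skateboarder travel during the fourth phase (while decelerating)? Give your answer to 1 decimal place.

Phase 1 (decelerating): v₀ = 6.00 m/s, a = -0.6 m/s².
v = v₀ + at → t = (0.5 − 6.00) / -0.6 = 9.17 s
v² = v₀² + 2aΔx → Δx = (0.5² − 6.00²)/(2·-0.6) = 29.8 m

Phase 2 (accelerating): v₀ = 0.500 m/s, a = 2 m/s².
v = v₀ + at → t = (4 − 0.500) / 2 = 1.75 s
v² = v₀² + 2aΔx → Δx = (4² − 0.500²)/(2·2) = 3.94 m

Phase 3 (accelerating): v₀ = 4.00 m/s, a = 1.6 m/s².
v = v₀ + at = 4.00 + (1.6)(9.5) = 19.2 m/s
Δx = v₀t + ½at² = 4.00·9.5 + 0.5·1.6·9.5² = 110 m

Phase 4 (decelerating): v₀ = 19.2 m/s, a = -2.4 m/s².
v = v₀ + at → t = (11 − 19.2) / -2.4 = 3.42 s
v² = v₀² + 2aΔx → Δx = (11² − 19.2²)/(2·-2.4) = 51.6 m
Distance in phase 4 = 51.6 m

51.6 m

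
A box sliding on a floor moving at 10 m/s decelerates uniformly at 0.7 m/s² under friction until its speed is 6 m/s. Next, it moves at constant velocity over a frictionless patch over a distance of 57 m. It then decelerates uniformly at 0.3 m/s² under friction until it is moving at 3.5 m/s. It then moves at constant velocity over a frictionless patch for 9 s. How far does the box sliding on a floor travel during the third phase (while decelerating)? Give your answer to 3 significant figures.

39.6 m

Phase 1 (decelerating): v₀ = 10.0 m/s, a = -0.7 m/s².
v = v₀ + at → t = (6 − 10.0) / -0.7 = 5.71 s
v² = v₀² + 2aΔx → Δx = (6² − 10.0²)/(2·-0.7) = 45.7 m

Phase 2 (constant speed): v₀ = 6.00 m/s, a = 0 m/s².
Constant speed: t = d/v = 57/6.00 = 9.50 s

Phase 3 (decelerating): v₀ = 6.00 m/s, a = -0.3 m/s².
v = v₀ + at → t = (3.5 − 6.00) / -0.3 = 8.33 s
v² = v₀² + 2aΔx → Δx = (3.5² − 6.00²)/(2·-0.3) = 39.6 m
Distance in phase 3 = 39.6 m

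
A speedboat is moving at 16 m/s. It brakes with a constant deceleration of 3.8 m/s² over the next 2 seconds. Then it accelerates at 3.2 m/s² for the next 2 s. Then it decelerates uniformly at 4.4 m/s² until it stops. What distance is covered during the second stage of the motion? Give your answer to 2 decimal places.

23.20 m

Phase 1 (decelerating): v₀ = 16.0 m/s, a = -3.8 m/s².
v = v₀ + at = 16.0 + (-3.8)(2) = 8.40 m/s
Δx = v₀t + ½at² = 16.0·2 + 0.5·-3.8·2² = 24.4 m

Phase 2 (accelerating): v₀ = 8.40 m/s, a = 3.2 m/s².
v = v₀ + at = 8.40 + (3.2)(2) = 14.8 m/s
Δx = v₀t + ½at² = 8.40·2 + 0.5·3.2·2² = 23.2 m
Distance in phase 2 = 23.2 m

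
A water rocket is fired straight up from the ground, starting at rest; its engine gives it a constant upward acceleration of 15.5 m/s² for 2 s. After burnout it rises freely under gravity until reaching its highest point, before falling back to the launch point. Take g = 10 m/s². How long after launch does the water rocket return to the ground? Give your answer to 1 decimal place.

9.1 s

Phase 1 (powered ascent): v₀ = 0 m/s, a = 15.5 m/s².
v = v₀ + at = 0 + (15.5)(2) = 31.0 m/s
Δx = v₀t + ½at² = 0·2 + 0.5·15.5·2² = 31.0 m

Phase 2 (coasting upward): v₀ = 31.0 m/s, a = -10 m/s².
v = v₀ + at → t = (0 − 31.0) / -10 = 3.10 s
v² = v₀² + 2aΔx → Δx = (0² − 31.0²)/(2·-10) = 48.0 m

Phase 3 (free fall): v₀ = 0 m/s, a = -10 m/s².
Falls 79.0 m from rest: t = √(2·79.0/10) = 3.98 s; v = g·t = 39.8 m/s.
Total time = 2.00 + 3.10 + 3.98 = 9.08 s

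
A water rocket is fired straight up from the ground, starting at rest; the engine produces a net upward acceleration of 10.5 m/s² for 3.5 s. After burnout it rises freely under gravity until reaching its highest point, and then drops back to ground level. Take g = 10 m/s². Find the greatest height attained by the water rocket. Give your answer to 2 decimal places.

Phase 1 (powered ascent): v₀ = 0 m/s, a = 10.5 m/s².
v = v₀ + at = 0 + (10.5)(3.5) = 36.8 m/s
Δx = v₀t + ½at² = 0·3.5 + 0.5·10.5·3.5² = 64.3 m

Phase 2 (coasting upward): v₀ = 36.8 m/s, a = -10 m/s².
v = v₀ + at → t = (0 − 36.8) / -10 = 3.67 s
v² = v₀² + 2aΔx → Δx = (0² − 36.8²)/(2·-10) = 67.5 m
Maximum height = 64.3 + 67.5 = 132 m

131.84 m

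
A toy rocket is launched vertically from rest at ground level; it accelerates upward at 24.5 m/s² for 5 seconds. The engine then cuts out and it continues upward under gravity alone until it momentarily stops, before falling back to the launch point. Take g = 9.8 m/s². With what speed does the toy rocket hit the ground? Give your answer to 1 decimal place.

Phase 1 (powered ascent): v₀ = 0 m/s, a = 24.5 m/s².
v = v₀ + at = 0 + (24.5)(5) = 122 m/s
Δx = v₀t + ½at² = 0·5 + 0.5·24.5·5² = 306 m

Phase 2 (coasting upward): v₀ = 122 m/s, a = -9.8 m/s².
v = v₀ + at → t = (0 − 122) / -9.8 = 12.5 s
v² = v₀² + 2aΔx → Δx = (0² − 122²)/(2·-9.8) = 766 m

Phase 3 (free fall): v₀ = 0 m/s, a = -9.8 m/s².
Falls 1070 m from rest: t = √(2·1070/9.8) = 14.8 s; v = g·t = 145 m/s.
Impact speed = 145 m/s

144.9 m/s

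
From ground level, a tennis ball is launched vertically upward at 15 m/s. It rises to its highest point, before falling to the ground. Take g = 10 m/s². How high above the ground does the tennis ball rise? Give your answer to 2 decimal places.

Phase 1 (rising): v₀ = 15.0 m/s, a = -10 m/s².
v = v₀ + at → t = (0 − 15.0) / -10 = 1.50 s
v² = v₀² + 2aΔx → Δx = (0² − 15.0²)/(2·-10) = 11.2 m
Maximum height = 11.2 m

11.25 m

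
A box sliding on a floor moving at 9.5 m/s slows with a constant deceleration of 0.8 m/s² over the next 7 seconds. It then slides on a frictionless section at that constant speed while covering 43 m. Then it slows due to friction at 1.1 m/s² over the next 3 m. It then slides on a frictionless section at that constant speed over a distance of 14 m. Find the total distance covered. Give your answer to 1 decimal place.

106.9 m

Phase 1 (decelerating): v₀ = 9.50 m/s, a = -0.8 m/s².
v = v₀ + at = 9.50 + (-0.8)(7) = 3.90 m/s
Δx = v₀t + ½at² = 9.50·7 + 0.5·-0.8·7² = 46.9 m

Phase 2 (constant speed): v₀ = 3.90 m/s, a = 0 m/s².
Constant speed: t = d/v = 43/3.90 = 11.0 s

Phase 3 (decelerating): v₀ = 3.90 m/s, a = -1.1 m/s².
v² = v₀² + 2aΔx = 3.90² + 2·-1.1·3 = 8.61 → v = 2.93 m/s
t = (v − v₀)/a = (2.93 − 3.90)/-1.1 = 0.878 s

Phase 4 (constant speed): v₀ = 2.93 m/s, a = 0 m/s².
Constant speed: t = d/v = 14/2.93 = 4.77 s
Total distance = 46.9 + 43.0 + 3.00 + 14.0 = 107 m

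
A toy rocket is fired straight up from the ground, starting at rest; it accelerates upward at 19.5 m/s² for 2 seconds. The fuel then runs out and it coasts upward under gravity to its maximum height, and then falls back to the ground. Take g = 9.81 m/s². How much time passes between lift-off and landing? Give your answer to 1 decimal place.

10.8 s

Phase 1 (powered ascent): v₀ = 0 m/s, a = 19.5 m/s².
v = v₀ + at = 0 + (19.5)(2) = 39.0 m/s
Δx = v₀t + ½at² = 0·2 + 0.5·19.5·2² = 39.0 m

Phase 2 (coasting upward): v₀ = 39.0 m/s, a = -9.81 m/s².
v = v₀ + at → t = (0 − 39.0) / -9.81 = 3.98 s
v² = v₀² + 2aΔx → Δx = (0² − 39.0²)/(2·-9.81) = 77.5 m

Phase 3 (free fall): v₀ = 0 m/s, a = -9.81 m/s².
Falls 117 m from rest: t = √(2·117/9.81) = 4.87 s; v = g·t = 47.8 m/s.
Total time = 2.00 + 3.98 + 4.87 = 10.8 s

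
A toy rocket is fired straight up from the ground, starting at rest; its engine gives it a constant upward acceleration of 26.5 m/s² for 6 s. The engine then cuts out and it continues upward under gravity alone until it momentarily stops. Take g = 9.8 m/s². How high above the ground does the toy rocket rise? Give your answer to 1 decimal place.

1766.8 m

Phase 1 (powered ascent): v₀ = 0 m/s, a = 26.5 m/s².
v = v₀ + at = 0 + (26.5)(6) = 159 m/s
Δx = v₀t + ½at² = 0·6 + 0.5·26.5·6² = 477 m

Phase 2 (coasting upward): v₀ = 159 m/s, a = -9.8 m/s².
v = v₀ + at → t = (0 − 159) / -9.8 = 16.2 s
v² = v₀² + 2aΔx → Δx = (0² − 159²)/(2·-9.8) = 1290 m
Maximum height = 477 + 1290 = 1770 m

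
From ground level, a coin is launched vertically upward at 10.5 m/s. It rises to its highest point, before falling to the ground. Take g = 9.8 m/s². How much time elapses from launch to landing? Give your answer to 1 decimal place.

Phase 1 (rising): v₀ = 10.5 m/s, a = -9.8 m/s².
v = v₀ + at → t = (0 − 10.5) / -9.8 = 1.07 s
v² = v₀² + 2aΔx → Δx = (0² − 10.5²)/(2·-9.8) = 5.62 m

Phase 2 (falling): v₀ = 0 m/s, a = -9.8 m/s².
Falls 5.62 m from rest: t = √(2·5.62/9.8) = 1.07 s; v = g·t = 10.5 m/s.
Total time = 1.07 + 1.07 = 2.14 s

2.1 s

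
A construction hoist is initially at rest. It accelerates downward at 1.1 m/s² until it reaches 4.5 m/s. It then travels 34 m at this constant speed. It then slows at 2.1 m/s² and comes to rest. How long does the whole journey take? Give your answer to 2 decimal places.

13.79 s

Phase 1 (accelerating): v₀ = 0 m/s, a = 1.1 m/s².
v = v₀ + at → t = (4.5 − 0) / 1.1 = 4.09 s
v² = v₀² + 2aΔx → Δx = (4.5² − 0²)/(2·1.1) = 9.20 m

Phase 2 (constant speed): v₀ = 4.50 m/s, a = 0 m/s².
Constant speed: t = d/v = 34/4.50 = 7.56 s

Phase 3 (decelerating): v₀ = 4.50 m/s, a = -2.1 m/s².
v = v₀ + at → t = (0 − 4.50) / -2.1 = 2.14 s
v² = v₀² + 2aΔx → Δx = (0² − 4.50²)/(2·-2.1) = 4.82 m
Total time = 4.09 + 7.56 + 2.14 = 13.8 s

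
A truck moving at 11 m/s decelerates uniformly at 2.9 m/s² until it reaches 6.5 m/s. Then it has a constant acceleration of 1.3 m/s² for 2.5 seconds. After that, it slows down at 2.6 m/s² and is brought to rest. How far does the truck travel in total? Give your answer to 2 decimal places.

Phase 1 (decelerating): v₀ = 11.0 m/s, a = -2.9 m/s².
v = v₀ + at → t = (6.5 − 11.0) / -2.9 = 1.55 s
v² = v₀² + 2aΔx → Δx = (6.5² − 11.0²)/(2·-2.9) = 13.6 m

Phase 2 (accelerating): v₀ = 6.50 m/s, a = 1.3 m/s².
v = v₀ + at = 6.50 + (1.3)(2.5) = 9.75 m/s
Δx = v₀t + ½at² = 6.50·2.5 + 0.5·1.3·2.5² = 20.3 m

Phase 3 (decelerating): v₀ = 9.75 m/s, a = -2.6 m/s².
v = v₀ + at → t = (0 − 9.75) / -2.6 = 3.75 s
v² = v₀² + 2aΔx → Δx = (0² − 9.75²)/(2·-2.6) = 18.3 m
Total distance = 13.6 + 20.3 + 18.3 = 52.2 m

52.17 m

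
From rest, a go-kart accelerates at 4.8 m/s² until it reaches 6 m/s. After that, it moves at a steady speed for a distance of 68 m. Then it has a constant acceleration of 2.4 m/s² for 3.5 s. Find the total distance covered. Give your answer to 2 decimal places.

107.45 m

Phase 1 (accelerating): v₀ = 0 m/s, a = 4.8 m/s².
v = v₀ + at → t = (6 − 0) / 4.8 = 1.25 s
v² = v₀² + 2aΔx → Δx = (6² − 0²)/(2·4.8) = 3.75 m

Phase 2 (constant speed): v₀ = 6.00 m/s, a = 0 m/s².
Constant speed: t = d/v = 68/6.00 = 11.3 s

Phase 3 (accelerating): v₀ = 6.00 m/s, a = 2.4 m/s².
v = v₀ + at = 6.00 + (2.4)(3.5) = 14.4 m/s
Δx = v₀t + ½at² = 6.00·3.5 + 0.5·2.4·3.5² = 35.7 m
Total distance = 3.75 + 68.0 + 35.7 = 107 m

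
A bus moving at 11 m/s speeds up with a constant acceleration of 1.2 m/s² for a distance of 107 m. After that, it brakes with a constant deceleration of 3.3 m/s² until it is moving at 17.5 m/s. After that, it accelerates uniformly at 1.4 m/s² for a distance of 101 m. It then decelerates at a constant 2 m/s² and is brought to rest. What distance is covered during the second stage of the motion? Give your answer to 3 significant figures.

Phase 1 (accelerating): v₀ = 11.0 m/s, a = 1.2 m/s².
v² = v₀² + 2aΔx = 11.0² + 2·1.2·107 = 378 → v = 19.4 m/s
t = (v − v₀)/a = (19.4 − 11.0)/1.2 = 7.03 s

Phase 2 (decelerating): v₀ = 19.4 m/s, a = -3.3 m/s².
v = v₀ + at → t = (17.5 − 19.4) / -3.3 = 0.587 s
v² = v₀² + 2aΔx → Δx = (17.5² − 19.4²)/(2·-3.3) = 10.8 m
Distance in phase 2 = 10.8 m

10.8 m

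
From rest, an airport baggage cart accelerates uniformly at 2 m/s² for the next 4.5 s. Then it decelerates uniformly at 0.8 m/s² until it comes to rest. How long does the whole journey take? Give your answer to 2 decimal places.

Phase 1 (accelerating): v₀ = 0 m/s, a = 2 m/s².
v = v₀ + at = 0 + (2)(4.5) = 9.00 m/s
Δx = v₀t + ½at² = 0·4.5 + 0.5·2·4.5² = 20.2 m

Phase 2 (decelerating): v₀ = 9.00 m/s, a = -0.8 m/s².
v = v₀ + at → t = (0 − 9.00) / -0.8 = 11.2 s
v² = v₀² + 2aΔx → Δx = (0² − 9.00²)/(2·-0.8) = 50.6 m
Total time = 4.50 + 11.2 = 15.8 s

15.75 s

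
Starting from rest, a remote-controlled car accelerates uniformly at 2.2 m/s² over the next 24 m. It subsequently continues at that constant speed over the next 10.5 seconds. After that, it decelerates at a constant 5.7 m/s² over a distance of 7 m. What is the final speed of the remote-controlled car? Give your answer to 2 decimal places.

5.08 m/s

Phase 1 (accelerating): v₀ = 0 m/s, a = 2.2 m/s².
v² = v₀² + 2aΔx = 0² + 2·2.2·24 = 106 → v = 10.3 m/s
t = (v − v₀)/a = (10.3 − 0)/2.2 = 4.67 s

Phase 2 (constant speed): v₀ = 10.3 m/s, a = 0 m/s².
v = v₀ + at = 10.3 + (0)(10.5) = 10.3 m/s
Δx = v₀t + ½at² = 10.3·10.5 + 0.5·0·10.5² = 108 m

Phase 3 (decelerating): v₀ = 10.3 m/s, a = -5.7 m/s².
v² = v₀² + 2aΔx = 10.3² + 2·-5.7·7 = 25.8 → v = 5.08 m/s
t = (v − v₀)/a = (5.08 − 10.3)/-5.7 = 0.912 s
Final speed = 5.08 m/s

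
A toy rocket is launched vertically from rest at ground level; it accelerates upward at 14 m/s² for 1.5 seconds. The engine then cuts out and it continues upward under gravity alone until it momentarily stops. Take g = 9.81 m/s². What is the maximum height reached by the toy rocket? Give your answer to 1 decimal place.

38.2 m

Phase 1 (powered ascent): v₀ = 0 m/s, a = 14 m/s².
v = v₀ + at = 0 + (14)(1.5) = 21.0 m/s
Δx = v₀t + ½at² = 0·1.5 + 0.5·14·1.5² = 15.8 m

Phase 2 (coasting upward): v₀ = 21.0 m/s, a = -9.81 m/s².
v = v₀ + at → t = (0 − 21.0) / -9.81 = 2.14 s
v² = v₀² + 2aΔx → Δx = (0² − 21.0²)/(2·-9.81) = 22.5 m
Maximum height = 15.8 + 22.5 = 38.2 m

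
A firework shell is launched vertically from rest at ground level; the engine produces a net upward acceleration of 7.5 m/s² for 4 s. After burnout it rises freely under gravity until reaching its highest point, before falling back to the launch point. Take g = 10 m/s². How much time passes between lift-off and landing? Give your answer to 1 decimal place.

Phase 1 (powered ascent): v₀ = 0 m/s, a = 7.5 m/s².
v = v₀ + at = 0 + (7.5)(4) = 30.0 m/s
Δx = v₀t + ½at² = 0·4 + 0.5·7.5·4² = 60.0 m

Phase 2 (coasting upward): v₀ = 30.0 m/s, a = -10 m/s².
v = v₀ + at → t = (0 − 30.0) / -10 = 3.00 s
v² = v₀² + 2aΔx → Δx = (0² − 30.0²)/(2·-10) = 45.0 m

Phase 3 (free fall): v₀ = 0 m/s, a = -10 m/s².
Falls 105 m from rest: t = √(2·105/10) = 4.58 s; v = g·t = 45.8 m/s.
Total time = 4.00 + 3.00 + 4.58 = 11.6 s

11.6 s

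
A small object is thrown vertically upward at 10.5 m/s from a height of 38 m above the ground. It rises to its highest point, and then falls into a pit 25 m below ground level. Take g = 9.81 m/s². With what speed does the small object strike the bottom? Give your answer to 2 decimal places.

36.69 m/s

Phase 1 (rising): v₀ = 10.5 m/s, a = -9.81 m/s².
v = v₀ + at → t = (0 − 10.5) / -9.81 = 1.07 s
v² = v₀² + 2aΔx → Δx = (0² − 10.5²)/(2·-9.81) = 5.62 m

Phase 2 (falling): v₀ = 0 m/s, a = -9.81 m/s².
Falls 68.6 m from rest: t = √(2·68.6/9.81) = 3.74 s; v = g·t = 36.7 m/s.
Final speed = 36.7 m/s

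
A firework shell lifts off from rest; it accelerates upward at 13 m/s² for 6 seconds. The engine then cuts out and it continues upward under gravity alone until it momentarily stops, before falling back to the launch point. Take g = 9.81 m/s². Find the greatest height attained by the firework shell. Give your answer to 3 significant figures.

544 m

Phase 1 (powered ascent): v₀ = 0 m/s, a = 13 m/s².
v = v₀ + at = 0 + (13)(6) = 78.0 m/s
Δx = v₀t + ½at² = 0·6 + 0.5·13·6² = 234 m

Phase 2 (coasting upward): v₀ = 78.0 m/s, a = -9.81 m/s².
v = v₀ + at → t = (0 − 78.0) / -9.81 = 7.95 s
v² = v₀² + 2aΔx → Δx = (0² − 78.0²)/(2·-9.81) = 310 m
Maximum height = 234 + 310 = 544 m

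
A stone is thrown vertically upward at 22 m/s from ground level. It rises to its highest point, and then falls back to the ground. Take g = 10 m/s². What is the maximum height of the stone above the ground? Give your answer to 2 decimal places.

Phase 1 (rising): v₀ = 22.0 m/s, a = -10 m/s².
v = v₀ + at → t = (0 − 22.0) / -10 = 2.20 s
v² = v₀² + 2aΔx → Δx = (0² − 22.0²)/(2·-10) = 24.2 m
Maximum height = 24.2 m

24.20 m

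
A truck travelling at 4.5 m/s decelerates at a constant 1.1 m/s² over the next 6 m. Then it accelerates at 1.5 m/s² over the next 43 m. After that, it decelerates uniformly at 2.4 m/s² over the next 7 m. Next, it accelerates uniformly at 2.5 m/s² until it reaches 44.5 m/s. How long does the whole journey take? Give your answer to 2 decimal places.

22.08 s

Phase 1 (decelerating): v₀ = 4.50 m/s, a = -1.1 m/s².
v² = v₀² + 2aΔx = 4.50² + 2·-1.1·6 = 7.05 → v = 2.66 m/s
t = (v − v₀)/a = (2.66 − 4.50)/-1.1 = 1.68 s

Phase 2 (accelerating): v₀ = 2.66 m/s, a = 1.5 m/s².
v² = v₀² + 2aΔx = 2.66² + 2·1.5·43 = 136 → v = 11.7 m/s
t = (v − v₀)/a = (11.7 − 2.66)/1.5 = 6.01 s

Phase 3 (decelerating): v₀ = 11.7 m/s, a = -2.4 m/s².
v² = v₀² + 2aΔx = 11.7² + 2·-2.4·7 = 102 → v = 10.1 m/s
t = (v − v₀)/a = (10.1 − 11.7)/-2.4 = 0.643 s

Phase 4 (accelerating): v₀ = 10.1 m/s, a = 2.5 m/s².
v = v₀ + at → t = (44.5 − 10.1) / 2.5 = 13.8 s
v² = v₀² + 2aΔx → Δx = (44.5² − 10.1²)/(2·2.5) = 376 m
Total time = 1.68 + 6.01 + 0.643 + 13.8 = 22.1 s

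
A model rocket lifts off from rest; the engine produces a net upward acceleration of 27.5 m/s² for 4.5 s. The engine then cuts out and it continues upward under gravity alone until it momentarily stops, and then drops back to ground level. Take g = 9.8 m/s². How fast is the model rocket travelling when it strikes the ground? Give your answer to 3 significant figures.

Phase 1 (powered ascent): v₀ = 0 m/s, a = 27.5 m/s².
v = v₀ + at = 0 + (27.5)(4.5) = 124 m/s
Δx = v₀t + ½at² = 0·4.5 + 0.5·27.5·4.5² = 278 m

Phase 2 (coasting upward): v₀ = 124 m/s, a = -9.8 m/s².
v = v₀ + at → t = (0 − 124) / -9.8 = 12.6 s
v² = v₀² + 2aΔx → Δx = (0² − 124²)/(2·-9.8) = 781 m

Phase 3 (free fall): v₀ = 0 m/s, a = -9.8 m/s².
Falls 1060 m from rest: t = √(2·1060/9.8) = 14.7 s; v = g·t = 144 m/s.
Impact speed = 144 m/s

144 m/s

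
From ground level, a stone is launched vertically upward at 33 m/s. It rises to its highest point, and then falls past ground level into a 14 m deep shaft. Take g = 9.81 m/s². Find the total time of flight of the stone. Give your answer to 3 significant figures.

7.13 s

Phase 1 (rising): v₀ = 33.0 m/s, a = -9.81 m/s².
v = v₀ + at → t = (0 − 33.0) / -9.81 = 3.36 s
v² = v₀² + 2aΔx → Δx = (0² − 33.0²)/(2·-9.81) = 55.5 m

Phase 2 (falling): v₀ = 0 m/s, a = -9.81 m/s².
Falls 69.5 m from rest: t = √(2·69.5/9.81) = 3.76 s; v = g·t = 36.9 m/s.
Total time = 3.36 + 3.76 = 7.13 s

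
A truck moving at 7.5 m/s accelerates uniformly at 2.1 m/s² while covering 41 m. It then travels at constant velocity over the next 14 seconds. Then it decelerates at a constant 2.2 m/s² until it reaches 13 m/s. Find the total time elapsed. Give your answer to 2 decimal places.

18.59 s

Phase 1 (accelerating): v₀ = 7.50 m/s, a = 2.1 m/s².
v² = v₀² + 2aΔx = 7.50² + 2·2.1·41 = 228 → v = 15.1 m/s
t = (v − v₀)/a = (15.1 − 7.50)/2.1 = 3.63 s

Phase 2 (constant speed): v₀ = 15.1 m/s, a = 0 m/s².
v = v₀ + at = 15.1 + (0)(14) = 15.1 m/s
Δx = v₀t + ½at² = 15.1·14 + 0.5·0·14² = 212 m

Phase 3 (decelerating): v₀ = 15.1 m/s, a = -2.2 m/s².
v = v₀ + at → t = (13 − 15.1) / -2.2 = 0.961 s
v² = v₀² + 2aΔx → Δx = (13² − 15.1²)/(2·-2.2) = 13.5 m
Total time = 3.63 + 14.0 + 0.961 = 18.6 s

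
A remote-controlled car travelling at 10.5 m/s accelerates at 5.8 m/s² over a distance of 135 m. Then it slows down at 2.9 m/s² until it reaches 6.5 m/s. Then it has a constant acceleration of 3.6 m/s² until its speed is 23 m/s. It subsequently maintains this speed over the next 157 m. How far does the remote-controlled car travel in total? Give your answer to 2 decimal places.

Phase 1 (accelerating): v₀ = 10.5 m/s, a = 5.8 m/s².
v² = v₀² + 2aΔx = 10.5² + 2·5.8·135 = 1680 → v = 40.9 m/s
t = (v − v₀)/a = (40.9 − 10.5)/5.8 = 5.25 s

Phase 2 (decelerating): v₀ = 40.9 m/s, a = -2.9 m/s².
v = v₀ + at → t = (6.5 − 40.9) / -2.9 = 11.9 s
v² = v₀² + 2aΔx → Δx = (6.5² − 40.9²)/(2·-2.9) = 282 m

Phase 3 (accelerating): v₀ = 6.50 m/s, a = 3.6 m/s².
v = v₀ + at → t = (23 − 6.50) / 3.6 = 4.58 s
v² = v₀² + 2aΔx → Δx = (23² − 6.50²)/(2·3.6) = 67.6 m

Phase 4 (constant speed): v₀ = 23.0 m/s, a = 0 m/s².
Constant speed: t = d/v = 157/23.0 = 6.83 s
Total distance = 135 + 282 + 67.6 + 157 = 641 m

641.33 m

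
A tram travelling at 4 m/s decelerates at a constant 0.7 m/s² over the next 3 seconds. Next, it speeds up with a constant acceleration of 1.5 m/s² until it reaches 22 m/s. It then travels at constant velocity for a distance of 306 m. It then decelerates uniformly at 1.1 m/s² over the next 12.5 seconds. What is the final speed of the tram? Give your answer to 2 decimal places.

Phase 1 (decelerating): v₀ = 4.00 m/s, a = -0.7 m/s².
v = v₀ + at = 4.00 + (-0.7)(3) = 1.90 m/s
Δx = v₀t + ½at² = 4.00·3 + 0.5·-0.7·3² = 8.85 m

Phase 2 (accelerating): v₀ = 1.90 m/s, a = 1.5 m/s².
v = v₀ + at → t = (22 − 1.90) / 1.5 = 13.4 s
v² = v₀² + 2aΔx → Δx = (22² − 1.90²)/(2·1.5) = 160 m

Phase 3 (constant speed): v₀ = 22.0 m/s, a = 0 m/s².
Constant speed: t = d/v = 306/22.0 = 13.9 s

Phase 4 (decelerating): v₀ = 22.0 m/s, a = -1.1 m/s².
v = v₀ + at = 22.0 + (-1.1)(12.5) = 8.25 m/s
Δx = v₀t + ½at² = 22.0·12.5 + 0.5·-1.1·12.5² = 189 m
Final speed = 8.25 m/s

8.25 m/s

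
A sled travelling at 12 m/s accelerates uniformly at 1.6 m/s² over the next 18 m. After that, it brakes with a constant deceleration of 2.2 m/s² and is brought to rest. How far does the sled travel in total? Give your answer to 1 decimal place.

63.8 m

Phase 1 (accelerating): v₀ = 12.0 m/s, a = 1.6 m/s².
v² = v₀² + 2aΔx = 12.0² + 2·1.6·18 = 202 → v = 14.2 m/s
t = (v − v₀)/a = (14.2 − 12.0)/1.6 = 1.37 s

Phase 2 (decelerating): v₀ = 14.2 m/s, a = -2.2 m/s².
v = v₀ + at → t = (0 − 14.2) / -2.2 = 6.45 s
v² = v₀² + 2aΔx → Δx = (0² − 14.2²)/(2·-2.2) = 45.8 m
Total distance = 18.0 + 45.8 = 63.8 m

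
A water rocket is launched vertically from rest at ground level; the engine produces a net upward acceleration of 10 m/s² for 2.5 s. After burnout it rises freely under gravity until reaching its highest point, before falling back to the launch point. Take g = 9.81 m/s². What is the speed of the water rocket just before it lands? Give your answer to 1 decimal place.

35.2 m/s

Phase 1 (powered ascent): v₀ = 0 m/s, a = 10 m/s².
v = v₀ + at = 0 + (10)(2.5) = 25.0 m/s
Δx = v₀t + ½at² = 0·2.5 + 0.5·10·2.5² = 31.2 m

Phase 2 (coasting upward): v₀ = 25.0 m/s, a = -9.81 m/s².
v = v₀ + at → t = (0 − 25.0) / -9.81 = 2.55 s
v² = v₀² + 2aΔx → Δx = (0² − 25.0²)/(2·-9.81) = 31.9 m

Phase 3 (free fall): v₀ = 0 m/s, a = -9.81 m/s².
Falls 63.1 m from rest: t = √(2·63.1/9.81) = 3.59 s; v = g·t = 35.2 m/s.
Impact speed = 35.2 m/s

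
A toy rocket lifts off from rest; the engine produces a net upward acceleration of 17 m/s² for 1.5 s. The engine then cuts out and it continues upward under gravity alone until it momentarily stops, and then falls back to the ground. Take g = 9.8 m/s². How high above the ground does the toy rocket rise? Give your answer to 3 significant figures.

52.3 m

Phase 1 (powered ascent): v₀ = 0 m/s, a = 17 m/s².
v = v₀ + at = 0 + (17)(1.5) = 25.5 m/s
Δx = v₀t + ½at² = 0·1.5 + 0.5·17·1.5² = 19.1 m

Phase 2 (coasting upward): v₀ = 25.5 m/s, a = -9.8 m/s².
v = v₀ + at → t = (0 − 25.5) / -9.8 = 2.60 s
v² = v₀² + 2aΔx → Δx = (0² − 25.5²)/(2·-9.8) = 33.2 m
Maximum height = 19.1 + 33.2 = 52.3 m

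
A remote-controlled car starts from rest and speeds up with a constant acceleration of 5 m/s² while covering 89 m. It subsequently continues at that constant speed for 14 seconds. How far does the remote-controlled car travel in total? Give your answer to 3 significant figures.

507 m

Phase 1 (accelerating): v₀ = 0 m/s, a = 5 m/s².
v² = v₀² + 2aΔx = 0² + 2·5·89 = 890 → v = 29.8 m/s
t = (v − v₀)/a = (29.8 − 0)/5 = 5.97 s

Phase 2 (constant speed): v₀ = 29.8 m/s, a = 0 m/s².
v = v₀ + at = 29.8 + (0)(14) = 29.8 m/s
Δx = v₀t + ½at² = 29.8·14 + 0.5·0·14² = 418 m
Total distance = 89.0 + 418 = 507 m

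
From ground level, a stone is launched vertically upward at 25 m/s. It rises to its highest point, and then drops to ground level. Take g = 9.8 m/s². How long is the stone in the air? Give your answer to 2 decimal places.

Phase 1 (rising): v₀ = 25.0 m/s, a = -9.8 m/s².
v = v₀ + at → t = (0 − 25.0) / -9.8 = 2.55 s
v² = v₀² + 2aΔx → Δx = (0² − 25.0²)/(2·-9.8) = 31.9 m

Phase 2 (falling): v₀ = 0 m/s, a = -9.8 m/s².
Falls 31.9 m from rest: t = √(2·31.9/9.8) = 2.55 s; v = g·t = 25.0 m/s.
Total time = 2.55 + 2.55 = 5.10 s

5.10 s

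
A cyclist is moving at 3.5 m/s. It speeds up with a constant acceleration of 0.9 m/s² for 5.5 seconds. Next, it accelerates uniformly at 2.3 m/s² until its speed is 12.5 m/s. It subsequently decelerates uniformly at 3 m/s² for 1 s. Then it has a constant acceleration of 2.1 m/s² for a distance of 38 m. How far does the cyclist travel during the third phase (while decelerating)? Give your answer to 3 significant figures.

Phase 1 (accelerating): v₀ = 3.50 m/s, a = 0.9 m/s².
v = v₀ + at = 3.50 + (0.9)(5.5) = 8.45 m/s
Δx = v₀t + ½at² = 3.50·5.5 + 0.5·0.9·5.5² = 32.9 m

Phase 2 (accelerating): v₀ = 8.45 m/s, a = 2.3 m/s².
v = v₀ + at → t = (12.5 − 8.45) / 2.3 = 1.76 s
v² = v₀² + 2aΔx → Δx = (12.5² − 8.45²)/(2·2.3) = 18.4 m

Phase 3 (decelerating): v₀ = 12.5 m/s, a = -3 m/s².
v = v₀ + at = 12.5 + (-3)(1) = 9.50 m/s
Δx = v₀t + ½at² = 12.5·1 + 0.5·-3·1² = 11.0 m
Distance in phase 3 = 11.0 m

11.0 m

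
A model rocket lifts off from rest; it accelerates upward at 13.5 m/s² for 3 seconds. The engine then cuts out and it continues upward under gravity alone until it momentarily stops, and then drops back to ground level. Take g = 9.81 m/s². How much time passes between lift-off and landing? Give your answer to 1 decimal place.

Phase 1 (powered ascent): v₀ = 0 m/s, a = 13.5 m/s².
v = v₀ + at = 0 + (13.5)(3) = 40.5 m/s
Δx = v₀t + ½at² = 0·3 + 0.5·13.5·3² = 60.8 m

Phase 2 (coasting upward): v₀ = 40.5 m/s, a = -9.81 m/s².
v = v₀ + at → t = (0 − 40.5) / -9.81 = 4.13 s
v² = v₀² + 2aΔx → Δx = (0² − 40.5²)/(2·-9.81) = 83.6 m

Phase 3 (free fall): v₀ = 0 m/s, a = -9.81 m/s².
Falls 144 m from rest: t = √(2·144/9.81) = 5.42 s; v = g·t = 53.2 m/s.
Total time = 3.00 + 4.13 + 5.42 = 12.6 s

12.6 s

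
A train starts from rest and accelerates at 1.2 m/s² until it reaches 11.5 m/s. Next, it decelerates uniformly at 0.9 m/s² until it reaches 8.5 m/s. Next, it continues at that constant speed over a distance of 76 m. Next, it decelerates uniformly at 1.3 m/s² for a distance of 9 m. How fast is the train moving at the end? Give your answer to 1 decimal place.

Phase 1 (accelerating): v₀ = 0 m/s, a = 1.2 m/s².
v = v₀ + at → t = (11.5 − 0) / 1.2 = 9.58 s
v² = v₀² + 2aΔx → Δx = (11.5² − 0²)/(2·1.2) = 55.1 m

Phase 2 (decelerating): v₀ = 11.5 m/s, a = -0.9 m/s².
v = v₀ + at → t = (8.5 − 11.5) / -0.9 = 3.33 s
v² = v₀² + 2aΔx → Δx = (8.5² − 11.5²)/(2·-0.9) = 33.3 m

Phase 3 (constant speed): v₀ = 8.50 m/s, a = 0 m/s².
Constant speed: t = d/v = 76/8.50 = 8.94 s

Phase 4 (decelerating): v₀ = 8.50 m/s, a = -1.3 m/s².
v² = v₀² + 2aΔx = 8.50² + 2·-1.3·9 = 48.8 → v = 6.99 m/s
t = (v − v₀)/a = (6.99 − 8.50)/-1.3 = 1.16 s
Final speed = 6.99 m/s

7.0 m/s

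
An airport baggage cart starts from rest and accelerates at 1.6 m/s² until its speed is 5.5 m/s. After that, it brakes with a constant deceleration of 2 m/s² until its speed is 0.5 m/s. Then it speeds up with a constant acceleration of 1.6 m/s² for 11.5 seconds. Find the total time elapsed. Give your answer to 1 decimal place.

Phase 1 (accelerating): v₀ = 0 m/s, a = 1.6 m/s².
v = v₀ + at → t = (5.5 − 0) / 1.6 = 3.44 s
v² = v₀² + 2aΔx → Δx = (5.5² − 0²)/(2·1.6) = 9.45 m

Phase 2 (decelerating): v₀ = 5.50 m/s, a = -2 m/s².
v = v₀ + at → t = (0.5 − 5.50) / -2 = 2.50 s
v² = v₀² + 2aΔx → Δx = (0.5² − 5.50²)/(2·-2) = 7.50 m

Phase 3 (accelerating): v₀ = 0.500 m/s, a = 1.6 m/s².
v = v₀ + at = 0.500 + (1.6)(11.5) = 18.9 m/s
Δx = v₀t + ½at² = 0.500·11.5 + 0.5·1.6·11.5² = 112 m
Total time = 3.44 + 2.50 + 11.5 = 17.4 s

17.4 s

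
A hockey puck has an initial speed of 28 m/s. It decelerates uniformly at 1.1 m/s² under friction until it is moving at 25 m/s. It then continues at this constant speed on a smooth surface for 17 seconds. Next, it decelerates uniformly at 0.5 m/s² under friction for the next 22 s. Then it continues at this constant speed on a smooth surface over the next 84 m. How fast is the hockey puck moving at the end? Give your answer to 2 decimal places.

14.00 m/s

Phase 1 (decelerating): v₀ = 28.0 m/s, a = -1.1 m/s².
v = v₀ + at → t = (25 − 28.0) / -1.1 = 2.73 s
v² = v₀² + 2aΔx → Δx = (25² − 28.0²)/(2·-1.1) = 72.3 m

Phase 2 (constant speed): v₀ = 25.0 m/s, a = 0 m/s².
v = v₀ + at = 25.0 + (0)(17) = 25.0 m/s
Δx = v₀t + ½at² = 25.0·17 + 0.5·0·17² = 425 m

Phase 3 (decelerating): v₀ = 25.0 m/s, a = -0.5 m/s².
v = v₀ + at = 25.0 + (-0.5)(22) = 14.0 m/s
Δx = v₀t + ½at² = 25.0·22 + 0.5·-0.5·22² = 429 m

Phase 4 (constant speed): v₀ = 14.0 m/s, a = 0 m/s².
Constant speed: t = d/v = 84/14.0 = 6.00 s
Final speed = 14.0 m/s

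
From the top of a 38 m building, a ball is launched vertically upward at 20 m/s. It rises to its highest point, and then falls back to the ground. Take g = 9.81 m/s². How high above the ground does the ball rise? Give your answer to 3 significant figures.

58.4 m

Phase 1 (rising): v₀ = 20.0 m/s, a = -9.81 m/s².
v = v₀ + at → t = (0 − 20.0) / -9.81 = 2.04 s
v² = v₀² + 2aΔx → Δx = (0² − 20.0²)/(2·-9.81) = 20.4 m
Maximum height = 38 + 20.4 = 58.4 m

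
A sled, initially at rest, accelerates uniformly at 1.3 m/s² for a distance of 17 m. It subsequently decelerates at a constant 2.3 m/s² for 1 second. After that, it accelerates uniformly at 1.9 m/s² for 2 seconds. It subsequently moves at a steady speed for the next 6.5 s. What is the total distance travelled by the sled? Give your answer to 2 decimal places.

87.96 m

Phase 1 (accelerating): v₀ = 0 m/s, a = 1.3 m/s².
v² = v₀² + 2aΔx = 0² + 2·1.3·17 = 44.2 → v = 6.65 m/s
t = (v − v₀)/a = (6.65 − 0)/1.3 = 5.11 s

Phase 2 (decelerating): v₀ = 6.65 m/s, a = -2.3 m/s².
v = v₀ + at = 6.65 + (-2.3)(1) = 4.35 m/s
Δx = v₀t + ½at² = 6.65·1 + 0.5·-2.3·1² = 5.50 m

Phase 3 (accelerating): v₀ = 4.35 m/s, a = 1.9 m/s².
v = v₀ + at = 4.35 + (1.9)(2) = 8.15 m/s
Δx = v₀t + ½at² = 4.35·2 + 0.5·1.9·2² = 12.5 m

Phase 4 (constant speed): v₀ = 8.15 m/s, a = 0 m/s².
v = v₀ + at = 8.15 + (0)(6.5) = 8.15 m/s
Δx = v₀t + ½at² = 8.15·6.5 + 0.5·0·6.5² = 53.0 m
Total distance = 17.0 + 5.50 + 12.5 + 53.0 = 88.0 m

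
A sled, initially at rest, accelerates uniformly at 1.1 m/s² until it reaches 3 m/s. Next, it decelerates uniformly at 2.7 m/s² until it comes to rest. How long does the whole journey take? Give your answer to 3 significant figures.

Phase 1 (accelerating): v₀ = 0 m/s, a = 1.1 m/s².
v = v₀ + at → t = (3 − 0) / 1.1 = 2.73 s
v² = v₀² + 2aΔx → Δx = (3² − 0²)/(2·1.1) = 4.09 m

Phase 2 (decelerating): v₀ = 3.00 m/s, a = -2.7 m/s².
v = v₀ + at → t = (0 − 3.00) / -2.7 = 1.11 s
v² = v₀² + 2aΔx → Δx = (0² − 3.00²)/(2·-2.7) = 1.67 m
Total time = 2.73 + 1.11 = 3.84 s

3.84 s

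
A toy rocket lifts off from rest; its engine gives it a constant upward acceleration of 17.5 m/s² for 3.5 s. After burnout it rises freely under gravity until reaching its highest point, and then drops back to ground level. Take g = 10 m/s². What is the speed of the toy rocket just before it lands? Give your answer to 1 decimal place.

76.8 m/s

Phase 1 (powered ascent): v₀ = 0 m/s, a = 17.5 m/s².
v = v₀ + at = 0 + (17.5)(3.5) = 61.2 m/s
Δx = v₀t + ½at² = 0·3.5 + 0.5·17.5·3.5² = 107 m

Phase 2 (coasting upward): v₀ = 61.2 m/s, a = -10 m/s².
v = v₀ + at → t = (0 − 61.2) / -10 = 6.12 s
v² = v₀² + 2aΔx → Δx = (0² − 61.2²)/(2·-10) = 188 m

Phase 3 (free fall): v₀ = 0 m/s, a = -10 m/s².
Falls 295 m from rest: t = √(2·295/10) = 7.68 s; v = g·t = 76.8 m/s.
Impact speed = 76.8 m/s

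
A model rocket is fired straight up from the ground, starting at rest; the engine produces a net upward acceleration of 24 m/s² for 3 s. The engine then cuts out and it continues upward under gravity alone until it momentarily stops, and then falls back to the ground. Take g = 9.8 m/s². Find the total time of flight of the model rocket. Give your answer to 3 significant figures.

19.1 s

Phase 1 (powered ascent): v₀ = 0 m/s, a = 24 m/s².
v = v₀ + at = 0 + (24)(3) = 72.0 m/s
Δx = v₀t + ½at² = 0·3 + 0.5·24·3² = 108 m

Phase 2 (coasting upward): v₀ = 72.0 m/s, a = -9.8 m/s².
v = v₀ + at → t = (0 − 72.0) / -9.8 = 7.35 s
v² = v₀² + 2aΔx → Δx = (0² − 72.0²)/(2·-9.8) = 264 m

Phase 3 (free fall): v₀ = 0 m/s, a = -9.8 m/s².
Falls 372 m from rest: t = √(2·372/9.8) = 8.72 s; v = g·t = 85.4 m/s.
Total time = 3.00 + 7.35 + 8.72 = 19.1 s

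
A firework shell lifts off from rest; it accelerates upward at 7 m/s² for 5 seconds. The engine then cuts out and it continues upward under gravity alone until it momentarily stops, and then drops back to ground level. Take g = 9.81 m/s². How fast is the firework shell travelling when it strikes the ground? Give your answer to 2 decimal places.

54.24 m/s

Phase 1 (powered ascent): v₀ = 0 m/s, a = 7 m/s².
v = v₀ + at = 0 + (7)(5) = 35.0 m/s
Δx = v₀t + ½at² = 0·5 + 0.5·7·5² = 87.5 m

Phase 2 (coasting upward): v₀ = 35.0 m/s, a = -9.81 m/s².
v = v₀ + at → t = (0 − 35.0) / -9.81 = 3.57 s
v² = v₀² + 2aΔx → Δx = (0² − 35.0²)/(2·-9.81) = 62.4 m

Phase 3 (free fall): v₀ = 0 m/s, a = -9.81 m/s².
Falls 150 m from rest: t = √(2·150/9.81) = 5.53 s; v = g·t = 54.2 m/s.
Impact speed = 54.2 m/s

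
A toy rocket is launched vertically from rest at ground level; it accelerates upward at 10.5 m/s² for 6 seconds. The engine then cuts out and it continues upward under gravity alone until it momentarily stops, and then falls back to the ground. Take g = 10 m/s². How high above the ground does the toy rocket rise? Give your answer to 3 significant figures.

387 m

Phase 1 (powered ascent): v₀ = 0 m/s, a = 10.5 m/s².
v = v₀ + at = 0 + (10.5)(6) = 63.0 m/s
Δx = v₀t + ½at² = 0·6 + 0.5·10.5·6² = 189 m

Phase 2 (coasting upward): v₀ = 63.0 m/s, a = -10 m/s².
v = v₀ + at → t = (0 − 63.0) / -10 = 6.30 s
v² = v₀² + 2aΔx → Δx = (0² − 63.0²)/(2·-10) = 198 m
Maximum height = 189 + 198 = 387 m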